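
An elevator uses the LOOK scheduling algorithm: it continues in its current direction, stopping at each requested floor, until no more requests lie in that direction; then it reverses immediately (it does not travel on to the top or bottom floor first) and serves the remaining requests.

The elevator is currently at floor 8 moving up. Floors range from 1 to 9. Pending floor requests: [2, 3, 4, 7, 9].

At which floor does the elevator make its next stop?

Current floor: 8, direction: up
Requests above: [9]
Requests below: [2, 3, 4, 7]
Moving up and requests lie above → nearest above is min([9]) = 9

Answer: 9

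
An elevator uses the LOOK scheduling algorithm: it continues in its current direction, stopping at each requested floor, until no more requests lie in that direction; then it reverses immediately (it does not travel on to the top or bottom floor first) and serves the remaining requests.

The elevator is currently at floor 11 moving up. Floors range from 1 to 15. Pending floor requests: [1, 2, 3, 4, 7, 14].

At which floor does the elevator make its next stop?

Current floor: 11, direction: up
Requests above: [14]
Requests below: [1, 2, 3, 4, 7]
Moving up and requests lie above → nearest above is min([14]) = 14

Answer: 14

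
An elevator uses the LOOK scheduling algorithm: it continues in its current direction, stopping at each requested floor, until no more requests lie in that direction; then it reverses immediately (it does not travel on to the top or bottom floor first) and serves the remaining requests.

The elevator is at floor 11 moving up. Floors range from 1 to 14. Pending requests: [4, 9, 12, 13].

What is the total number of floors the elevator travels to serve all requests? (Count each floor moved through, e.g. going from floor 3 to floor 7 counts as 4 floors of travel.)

Start at floor 11 moving up, LOOK stop order: [12, 13, 9, 4]
  11 → 12: |12-11| = 1, total = 1
  12 → 13: |13-12| = 1, total = 2
  13 → 9: |9-13| = 4, total = 6
  9 → 4: |4-9| = 5, total = 11

Answer: 11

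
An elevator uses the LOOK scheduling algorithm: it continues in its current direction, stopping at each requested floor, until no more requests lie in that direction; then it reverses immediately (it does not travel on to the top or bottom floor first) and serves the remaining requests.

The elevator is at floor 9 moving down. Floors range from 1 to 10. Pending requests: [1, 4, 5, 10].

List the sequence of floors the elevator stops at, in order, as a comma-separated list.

Answer: 5, 4, 1, 10

Derivation:
Current: 9, moving DOWN
Serve below first (descending): [5, 4, 1]
Then reverse, serve above (ascending): [10]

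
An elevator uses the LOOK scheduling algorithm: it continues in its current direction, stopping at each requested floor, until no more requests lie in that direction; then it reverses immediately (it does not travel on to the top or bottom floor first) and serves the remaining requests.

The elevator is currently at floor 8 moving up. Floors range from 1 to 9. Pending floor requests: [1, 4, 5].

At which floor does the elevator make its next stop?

Current floor: 8, direction: up
Requests above: []
Requests below: [1, 4, 5]
Moving up but no requests above → reverse; nearest below is max([1, 4, 5]) = 5

Answer: 5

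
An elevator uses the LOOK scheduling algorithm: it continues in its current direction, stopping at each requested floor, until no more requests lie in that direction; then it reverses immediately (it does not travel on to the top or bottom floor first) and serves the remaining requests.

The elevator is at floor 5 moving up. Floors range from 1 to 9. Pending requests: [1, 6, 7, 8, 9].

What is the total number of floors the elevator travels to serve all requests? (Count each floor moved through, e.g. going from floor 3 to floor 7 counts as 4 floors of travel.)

Start at floor 5 moving up, LOOK stop order: [6, 7, 8, 9, 1]
  5 → 6: |6-5| = 1, total = 1
  6 → 7: |7-6| = 1, total = 2
  7 → 8: |8-7| = 1, total = 3
  8 → 9: |9-8| = 1, total = 4
  9 → 1: |1-9| = 8, total = 12

Answer: 12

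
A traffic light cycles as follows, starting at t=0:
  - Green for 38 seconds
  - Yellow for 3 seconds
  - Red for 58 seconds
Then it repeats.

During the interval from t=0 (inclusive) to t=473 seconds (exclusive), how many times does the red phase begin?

Answer: 5

Derivation:
Cycle = 38+3+58 = 99s
red phase starts at t = k*99 + 41 for k=0,1,2,...
Need k*99+41 < 473 → k < 4.364
k ∈ {0, ..., 4} → 5 starts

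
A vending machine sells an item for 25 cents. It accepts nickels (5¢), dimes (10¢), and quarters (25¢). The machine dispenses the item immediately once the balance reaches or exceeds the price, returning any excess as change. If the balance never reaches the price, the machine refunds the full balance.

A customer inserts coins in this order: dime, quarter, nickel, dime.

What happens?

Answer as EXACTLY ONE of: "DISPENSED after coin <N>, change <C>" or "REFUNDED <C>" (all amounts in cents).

Price: 25¢
Coin 1 (dime, 10¢): balance = 10¢
Coin 2 (quarter, 25¢): balance = 35¢
  → balance >= price → DISPENSE, change = 35 - 25 = 10¢

Answer: DISPENSED after coin 2, change 10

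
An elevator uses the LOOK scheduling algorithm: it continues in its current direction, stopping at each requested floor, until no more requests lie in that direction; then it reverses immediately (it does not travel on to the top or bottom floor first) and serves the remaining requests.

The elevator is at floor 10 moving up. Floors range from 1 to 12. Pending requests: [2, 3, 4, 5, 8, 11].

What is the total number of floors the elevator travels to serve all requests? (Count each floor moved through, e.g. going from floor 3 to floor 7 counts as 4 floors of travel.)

Start at floor 10 moving up, LOOK stop order: [11, 8, 5, 4, 3, 2]
  10 → 11: |11-10| = 1, total = 1
  11 → 8: |8-11| = 3, total = 4
  8 → 5: |5-8| = 3, total = 7
  5 → 4: |4-5| = 1, total = 8
  4 → 3: |3-4| = 1, total = 9
  3 → 2: |2-3| = 1, total = 10

Answer: 10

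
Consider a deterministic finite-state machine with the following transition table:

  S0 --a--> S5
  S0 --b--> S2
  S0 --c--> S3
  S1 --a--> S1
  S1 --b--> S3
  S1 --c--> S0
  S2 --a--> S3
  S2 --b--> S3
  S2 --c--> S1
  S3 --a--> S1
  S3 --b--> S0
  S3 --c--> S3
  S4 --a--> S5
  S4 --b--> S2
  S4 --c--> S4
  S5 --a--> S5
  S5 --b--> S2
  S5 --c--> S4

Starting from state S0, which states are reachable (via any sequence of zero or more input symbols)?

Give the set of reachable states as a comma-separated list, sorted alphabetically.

BFS from S0:
  visit S0: S0--a-->S5 (new), S0--b-->S2 (new), S0--c-->S3 (new)
  visit S5: S5--a-->S5 (seen), S5--b-->S2 (seen), S5--c-->S4 (new)
  visit S2: S2--a-->S3 (seen), S2--b-->S3 (seen), S2--c-->S1 (new)
  visit S3: S3--a-->S1 (seen), S3--b-->S0 (seen), S3--c-->S3 (seen)
  visit S4: S4--a-->S5 (seen), S4--b-->S2 (seen), S4--c-->S4 (seen)
  visit S1: S1--a-->S1 (seen), S1--b-->S3 (seen), S1--c-->S0 (seen)

Answer: S0, S1, S2, S3, S4, S5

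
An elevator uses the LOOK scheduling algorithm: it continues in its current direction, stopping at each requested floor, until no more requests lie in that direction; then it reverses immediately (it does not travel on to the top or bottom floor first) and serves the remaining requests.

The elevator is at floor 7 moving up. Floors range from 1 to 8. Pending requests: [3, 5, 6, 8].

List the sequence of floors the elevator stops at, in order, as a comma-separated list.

Current: 7, moving UP
Serve above first (ascending): [8]
Then reverse, serve below (descending): [6, 5, 3]

Answer: 8, 6, 5, 3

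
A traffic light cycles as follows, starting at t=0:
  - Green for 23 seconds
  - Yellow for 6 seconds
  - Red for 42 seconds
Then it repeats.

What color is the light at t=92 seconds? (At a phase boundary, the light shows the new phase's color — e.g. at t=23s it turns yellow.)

Cycle length = 23 + 6 + 42 = 71s
t = 92, phase_t = 92 mod 71 = 21
21 < 23 (green end) → GREEN

Answer: green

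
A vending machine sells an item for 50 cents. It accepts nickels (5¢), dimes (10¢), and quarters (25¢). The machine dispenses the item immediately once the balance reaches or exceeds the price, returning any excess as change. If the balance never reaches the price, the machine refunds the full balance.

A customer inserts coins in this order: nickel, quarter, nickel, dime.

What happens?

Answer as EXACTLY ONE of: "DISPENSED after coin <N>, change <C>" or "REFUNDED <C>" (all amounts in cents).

Price: 50¢
Coin 1 (nickel, 5¢): balance = 5¢
Coin 2 (quarter, 25¢): balance = 30¢
Coin 3 (nickel, 5¢): balance = 35¢
Coin 4 (dime, 10¢): balance = 45¢
All coins inserted, balance 45¢ < price 50¢ → REFUND 45¢

Answer: REFUNDED 45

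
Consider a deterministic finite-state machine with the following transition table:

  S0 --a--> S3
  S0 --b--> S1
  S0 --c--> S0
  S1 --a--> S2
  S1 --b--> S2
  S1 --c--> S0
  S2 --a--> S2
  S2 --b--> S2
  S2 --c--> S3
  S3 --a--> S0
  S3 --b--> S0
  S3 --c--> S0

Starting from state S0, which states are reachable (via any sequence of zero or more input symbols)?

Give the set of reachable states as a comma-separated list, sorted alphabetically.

BFS from S0:
  visit S0: S0--a-->S3 (new), S0--b-->S1 (new), S0--c-->S0 (seen)
  visit S3: S3--a-->S0 (seen), S3--b-->S0 (seen), S3--c-->S0 (seen)
  visit S1: S1--a-->S2 (new), S1--b-->S2 (seen), S1--c-->S0 (seen)
  visit S2: S2--a-->S2 (seen), S2--b-->S2 (seen), S2--c-->S3 (seen)

Answer: S0, S1, S2, S3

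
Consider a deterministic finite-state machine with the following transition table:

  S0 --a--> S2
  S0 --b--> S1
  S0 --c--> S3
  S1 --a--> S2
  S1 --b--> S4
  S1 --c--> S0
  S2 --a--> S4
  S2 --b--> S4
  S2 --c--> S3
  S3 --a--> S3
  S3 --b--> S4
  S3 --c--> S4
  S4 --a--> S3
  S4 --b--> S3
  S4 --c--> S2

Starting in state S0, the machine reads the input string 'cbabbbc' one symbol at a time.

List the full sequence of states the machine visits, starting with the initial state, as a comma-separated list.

Answer: S0, S3, S4, S3, S4, S3, S4, S2

Derivation:
Start: S0
  read 'c': S0 --c--> S3
  read 'b': S3 --b--> S4
  read 'a': S4 --a--> S3
  read 'b': S3 --b--> S4
  read 'b': S4 --b--> S3
  read 'b': S3 --b--> S4
  read 'c': S4 --c--> S2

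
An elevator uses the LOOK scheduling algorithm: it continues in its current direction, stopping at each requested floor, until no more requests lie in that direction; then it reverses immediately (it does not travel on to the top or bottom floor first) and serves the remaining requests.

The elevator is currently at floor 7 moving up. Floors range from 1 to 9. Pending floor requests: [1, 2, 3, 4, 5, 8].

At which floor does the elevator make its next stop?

Answer: 8

Derivation:
Current floor: 7, direction: up
Requests above: [8]
Requests below: [1, 2, 3, 4, 5]
Moving up and requests lie above → nearest above is min([8]) = 8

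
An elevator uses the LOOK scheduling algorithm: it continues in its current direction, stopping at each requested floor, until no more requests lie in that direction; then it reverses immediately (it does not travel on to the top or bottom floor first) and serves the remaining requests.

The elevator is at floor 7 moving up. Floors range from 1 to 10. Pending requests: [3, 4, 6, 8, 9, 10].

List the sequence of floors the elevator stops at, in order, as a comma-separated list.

Current: 7, moving UP
Serve above first (ascending): [8, 9, 10]
Then reverse, serve below (descending): [6, 4, 3]

Answer: 8, 9, 10, 6, 4, 3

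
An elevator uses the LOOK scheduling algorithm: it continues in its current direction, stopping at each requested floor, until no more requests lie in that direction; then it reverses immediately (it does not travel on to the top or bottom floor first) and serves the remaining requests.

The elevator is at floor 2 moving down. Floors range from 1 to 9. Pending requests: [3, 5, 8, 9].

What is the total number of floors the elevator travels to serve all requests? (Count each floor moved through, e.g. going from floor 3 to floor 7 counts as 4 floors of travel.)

Answer: 7

Derivation:
Start at floor 2 moving down, LOOK stop order: [3, 5, 8, 9]
  2 → 3: |3-2| = 1, total = 1
  3 → 5: |5-3| = 2, total = 3
  5 → 8: |8-5| = 3, total = 6
  8 → 9: |9-8| = 1, total = 7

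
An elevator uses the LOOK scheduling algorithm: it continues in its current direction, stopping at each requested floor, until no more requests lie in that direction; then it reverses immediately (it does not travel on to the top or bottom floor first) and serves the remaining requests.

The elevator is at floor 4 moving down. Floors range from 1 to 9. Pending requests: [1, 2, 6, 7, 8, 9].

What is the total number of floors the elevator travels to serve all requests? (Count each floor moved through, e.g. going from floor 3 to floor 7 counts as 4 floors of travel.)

Answer: 11

Derivation:
Start at floor 4 moving down, LOOK stop order: [2, 1, 6, 7, 8, 9]
  4 → 2: |2-4| = 2, total = 2
  2 → 1: |1-2| = 1, total = 3
  1 → 6: |6-1| = 5, total = 8
  6 → 7: |7-6| = 1, total = 9
  7 → 8: |8-7| = 1, total = 10
  8 → 9: |9-8| = 1, total = 11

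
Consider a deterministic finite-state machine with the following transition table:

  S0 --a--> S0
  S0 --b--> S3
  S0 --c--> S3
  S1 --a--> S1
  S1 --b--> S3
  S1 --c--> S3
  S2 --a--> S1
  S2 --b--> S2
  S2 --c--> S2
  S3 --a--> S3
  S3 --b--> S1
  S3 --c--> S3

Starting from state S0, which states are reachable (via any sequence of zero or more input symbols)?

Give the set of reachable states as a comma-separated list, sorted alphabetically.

BFS from S0:
  visit S0: S0--a-->S0 (seen), S0--b-->S3 (new), S0--c-->S3 (seen)
  visit S3: S3--a-->S3 (seen), S3--b-->S1 (new), S3--c-->S3 (seen)
  visit S1: S1--a-->S1 (seen), S1--b-->S3 (seen), S1--c-->S3 (seen)

Answer: S0, S1, S3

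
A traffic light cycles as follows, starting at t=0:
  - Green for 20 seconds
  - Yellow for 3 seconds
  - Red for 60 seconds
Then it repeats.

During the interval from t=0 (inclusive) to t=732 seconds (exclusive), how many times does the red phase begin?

Cycle = 20+3+60 = 83s
red phase starts at t = k*83 + 23 for k=0,1,2,...
Need k*83+23 < 732 → k < 8.542
k ∈ {0, ..., 8} → 9 starts

Answer: 9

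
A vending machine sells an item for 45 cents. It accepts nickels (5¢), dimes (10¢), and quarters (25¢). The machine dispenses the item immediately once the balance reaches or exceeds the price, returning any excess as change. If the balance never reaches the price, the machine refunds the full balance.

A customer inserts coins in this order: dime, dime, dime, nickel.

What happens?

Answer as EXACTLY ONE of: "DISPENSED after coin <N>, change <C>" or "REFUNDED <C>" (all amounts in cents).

Answer: REFUNDED 35

Derivation:
Price: 45¢
Coin 1 (dime, 10¢): balance = 10¢
Coin 2 (dime, 10¢): balance = 20¢
Coin 3 (dime, 10¢): balance = 30¢
Coin 4 (nickel, 5¢): balance = 35¢
All coins inserted, balance 35¢ < price 45¢ → REFUND 35¢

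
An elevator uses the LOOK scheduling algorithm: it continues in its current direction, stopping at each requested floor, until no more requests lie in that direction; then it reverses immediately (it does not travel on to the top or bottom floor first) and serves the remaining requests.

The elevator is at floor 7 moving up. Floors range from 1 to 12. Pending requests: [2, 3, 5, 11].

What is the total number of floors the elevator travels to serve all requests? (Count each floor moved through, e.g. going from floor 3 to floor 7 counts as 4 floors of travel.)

Answer: 13

Derivation:
Start at floor 7 moving up, LOOK stop order: [11, 5, 3, 2]
  7 → 11: |11-7| = 4, total = 4
  11 → 5: |5-11| = 6, total = 10
  5 → 3: |3-5| = 2, total = 12
  3 → 2: |2-3| = 1, total = 13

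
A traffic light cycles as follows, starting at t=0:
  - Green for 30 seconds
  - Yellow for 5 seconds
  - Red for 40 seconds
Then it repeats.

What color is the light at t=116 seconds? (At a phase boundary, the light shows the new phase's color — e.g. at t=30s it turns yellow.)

Answer: red

Derivation:
Cycle length = 30 + 5 + 40 = 75s
t = 116, phase_t = 116 mod 75 = 41
41 >= 35 → RED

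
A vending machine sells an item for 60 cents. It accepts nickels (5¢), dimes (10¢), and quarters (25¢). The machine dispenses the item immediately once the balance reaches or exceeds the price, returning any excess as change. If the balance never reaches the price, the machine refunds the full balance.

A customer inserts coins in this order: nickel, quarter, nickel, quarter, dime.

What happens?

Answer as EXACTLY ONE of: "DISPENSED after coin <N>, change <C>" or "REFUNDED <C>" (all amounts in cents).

Answer: DISPENSED after coin 4, change 0

Derivation:
Price: 60¢
Coin 1 (nickel, 5¢): balance = 5¢
Coin 2 (quarter, 25¢): balance = 30¢
Coin 3 (nickel, 5¢): balance = 35¢
Coin 4 (quarter, 25¢): balance = 60¢
  → balance >= price → DISPENSE, change = 60 - 60 = 0¢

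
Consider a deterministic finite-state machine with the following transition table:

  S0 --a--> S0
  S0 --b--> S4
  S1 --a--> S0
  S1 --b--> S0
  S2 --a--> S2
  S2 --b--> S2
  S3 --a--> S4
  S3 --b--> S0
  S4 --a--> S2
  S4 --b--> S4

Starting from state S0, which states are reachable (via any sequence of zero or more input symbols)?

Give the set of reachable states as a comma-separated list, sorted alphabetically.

Answer: S0, S2, S4

Derivation:
BFS from S0:
  visit S0: S0--a-->S0 (seen), S0--b-->S4 (new)
  visit S4: S4--a-->S2 (new), S4--b-->S4 (seen)
  visit S2: S2--a-->S2 (seen), S2--b-->S2 (seen)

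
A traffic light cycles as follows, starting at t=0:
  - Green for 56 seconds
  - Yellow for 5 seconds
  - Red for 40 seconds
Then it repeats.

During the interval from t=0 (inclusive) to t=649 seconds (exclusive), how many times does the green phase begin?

Answer: 7

Derivation:
Cycle = 56+5+40 = 101s
green phase starts at t = k*101 + 0 for k=0,1,2,...
Need k*101+0 < 649 → k < 6.426
k ∈ {0, ..., 6} → 7 starts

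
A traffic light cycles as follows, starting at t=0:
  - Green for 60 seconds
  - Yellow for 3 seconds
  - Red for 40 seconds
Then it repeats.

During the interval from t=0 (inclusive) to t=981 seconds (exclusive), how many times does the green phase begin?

Cycle = 60+3+40 = 103s
green phase starts at t = k*103 + 0 for k=0,1,2,...
Need k*103+0 < 981 → k < 9.524
k ∈ {0, ..., 9} → 10 starts

Answer: 10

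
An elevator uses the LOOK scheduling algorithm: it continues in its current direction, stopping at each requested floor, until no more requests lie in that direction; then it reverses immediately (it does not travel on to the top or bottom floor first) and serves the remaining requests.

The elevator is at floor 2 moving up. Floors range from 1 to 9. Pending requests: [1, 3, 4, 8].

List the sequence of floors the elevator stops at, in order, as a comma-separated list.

Current: 2, moving UP
Serve above first (ascending): [3, 4, 8]
Then reverse, serve below (descending): [1]

Answer: 3, 4, 8, 1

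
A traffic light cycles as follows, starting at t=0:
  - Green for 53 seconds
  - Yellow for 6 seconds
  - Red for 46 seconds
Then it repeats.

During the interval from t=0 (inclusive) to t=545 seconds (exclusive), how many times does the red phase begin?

Cycle = 53+6+46 = 105s
red phase starts at t = k*105 + 59 for k=0,1,2,...
Need k*105+59 < 545 → k < 4.629
k ∈ {0, ..., 4} → 5 starts

Answer: 5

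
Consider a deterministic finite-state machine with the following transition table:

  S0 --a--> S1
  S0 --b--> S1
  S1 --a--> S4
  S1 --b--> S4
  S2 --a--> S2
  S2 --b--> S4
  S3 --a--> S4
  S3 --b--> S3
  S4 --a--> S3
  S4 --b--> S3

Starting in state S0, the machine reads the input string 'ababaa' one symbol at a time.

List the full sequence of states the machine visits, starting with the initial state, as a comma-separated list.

Answer: S0, S1, S4, S3, S3, S4, S3

Derivation:
Start: S0
  read 'a': S0 --a--> S1
  read 'b': S1 --b--> S4
  read 'a': S4 --a--> S3
  read 'b': S3 --b--> S3
  read 'a': S3 --a--> S4
  read 'a': S4 --a--> S3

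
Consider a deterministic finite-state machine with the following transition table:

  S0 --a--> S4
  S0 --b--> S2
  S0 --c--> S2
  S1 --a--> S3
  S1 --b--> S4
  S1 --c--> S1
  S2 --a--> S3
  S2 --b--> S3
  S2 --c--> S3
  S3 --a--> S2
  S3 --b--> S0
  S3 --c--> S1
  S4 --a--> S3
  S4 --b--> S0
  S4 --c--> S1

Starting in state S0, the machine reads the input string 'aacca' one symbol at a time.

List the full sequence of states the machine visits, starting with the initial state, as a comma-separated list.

Answer: S0, S4, S3, S1, S1, S3

Derivation:
Start: S0
  read 'a': S0 --a--> S4
  read 'a': S4 --a--> S3
  read 'c': S3 --c--> S1
  read 'c': S1 --c--> S1
  read 'a': S1 --a--> S3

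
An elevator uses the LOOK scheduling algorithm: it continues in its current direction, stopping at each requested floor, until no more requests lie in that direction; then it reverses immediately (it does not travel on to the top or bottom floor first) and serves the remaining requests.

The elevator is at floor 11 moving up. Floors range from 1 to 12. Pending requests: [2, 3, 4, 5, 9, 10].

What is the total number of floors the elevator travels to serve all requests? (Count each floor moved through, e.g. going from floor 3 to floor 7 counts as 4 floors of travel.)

Answer: 9

Derivation:
Start at floor 11 moving up, LOOK stop order: [10, 9, 5, 4, 3, 2]
  11 → 10: |10-11| = 1, total = 1
  10 → 9: |9-10| = 1, total = 2
  9 → 5: |5-9| = 4, total = 6
  5 → 4: |4-5| = 1, total = 7
  4 → 3: |3-4| = 1, total = 8
  3 → 2: |2-3| = 1, total = 9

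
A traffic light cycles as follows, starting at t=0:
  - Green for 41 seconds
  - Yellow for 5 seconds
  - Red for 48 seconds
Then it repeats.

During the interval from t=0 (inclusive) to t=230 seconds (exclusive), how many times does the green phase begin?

Cycle = 41+5+48 = 94s
green phase starts at t = k*94 + 0 for k=0,1,2,...
Need k*94+0 < 230 → k < 2.447
k ∈ {0, ..., 2} → 3 starts

Answer: 3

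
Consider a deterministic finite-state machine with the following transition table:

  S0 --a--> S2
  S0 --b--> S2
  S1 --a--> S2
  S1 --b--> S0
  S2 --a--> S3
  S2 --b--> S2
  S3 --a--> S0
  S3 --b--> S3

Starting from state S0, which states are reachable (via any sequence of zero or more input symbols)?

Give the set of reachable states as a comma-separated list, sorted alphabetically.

Answer: S0, S2, S3

Derivation:
BFS from S0:
  visit S0: S0--a-->S2 (new), S0--b-->S2 (seen)
  visit S2: S2--a-->S3 (new), S2--b-->S2 (seen)
  visit S3: S3--a-->S0 (seen), S3--b-->S3 (seen)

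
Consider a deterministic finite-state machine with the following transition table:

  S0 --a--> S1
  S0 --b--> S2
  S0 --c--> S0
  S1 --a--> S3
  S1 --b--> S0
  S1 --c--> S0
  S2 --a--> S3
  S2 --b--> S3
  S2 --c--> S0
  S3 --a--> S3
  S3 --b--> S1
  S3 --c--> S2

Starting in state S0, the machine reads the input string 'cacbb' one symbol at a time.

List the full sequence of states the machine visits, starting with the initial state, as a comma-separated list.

Start: S0
  read 'c': S0 --c--> S0
  read 'a': S0 --a--> S1
  read 'c': S1 --c--> S0
  read 'b': S0 --b--> S2
  read 'b': S2 --b--> S3

Answer: S0, S0, S1, S0, S2, S3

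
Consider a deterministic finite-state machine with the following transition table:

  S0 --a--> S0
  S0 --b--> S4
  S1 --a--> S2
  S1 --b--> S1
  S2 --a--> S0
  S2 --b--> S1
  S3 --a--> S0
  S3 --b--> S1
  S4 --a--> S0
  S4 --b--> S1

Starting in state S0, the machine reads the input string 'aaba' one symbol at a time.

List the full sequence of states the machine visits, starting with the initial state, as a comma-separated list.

Answer: S0, S0, S0, S4, S0

Derivation:
Start: S0
  read 'a': S0 --a--> S0
  read 'a': S0 --a--> S0
  read 'b': S0 --b--> S4
  read 'a': S4 --a--> S0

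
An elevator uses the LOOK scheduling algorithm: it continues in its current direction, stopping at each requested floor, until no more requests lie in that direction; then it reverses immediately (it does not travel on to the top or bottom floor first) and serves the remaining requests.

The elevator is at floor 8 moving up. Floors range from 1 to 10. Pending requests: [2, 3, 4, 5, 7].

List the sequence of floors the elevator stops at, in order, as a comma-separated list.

Current: 8, moving UP
Serve above first (ascending): []
Then reverse, serve below (descending): [7, 5, 4, 3, 2]

Answer: 7, 5, 4, 3, 2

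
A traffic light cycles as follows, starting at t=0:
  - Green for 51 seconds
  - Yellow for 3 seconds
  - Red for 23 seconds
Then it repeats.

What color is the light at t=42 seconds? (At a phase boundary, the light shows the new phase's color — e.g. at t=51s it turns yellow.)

Cycle length = 51 + 3 + 23 = 77s
t = 42, phase_t = 42 mod 77 = 42
42 < 51 (green end) → GREEN

Answer: green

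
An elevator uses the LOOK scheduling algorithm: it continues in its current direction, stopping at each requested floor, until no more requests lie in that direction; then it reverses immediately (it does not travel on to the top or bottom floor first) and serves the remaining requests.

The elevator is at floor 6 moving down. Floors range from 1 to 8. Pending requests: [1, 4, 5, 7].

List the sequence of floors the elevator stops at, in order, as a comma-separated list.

Answer: 5, 4, 1, 7

Derivation:
Current: 6, moving DOWN
Serve below first (descending): [5, 4, 1]
Then reverse, serve above (ascending): [7]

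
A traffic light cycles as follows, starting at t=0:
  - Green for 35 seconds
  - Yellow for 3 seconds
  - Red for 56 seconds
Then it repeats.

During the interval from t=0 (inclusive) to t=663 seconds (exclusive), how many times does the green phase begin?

Cycle = 35+3+56 = 94s
green phase starts at t = k*94 + 0 for k=0,1,2,...
Need k*94+0 < 663 → k < 7.053
k ∈ {0, ..., 7} → 8 starts

Answer: 8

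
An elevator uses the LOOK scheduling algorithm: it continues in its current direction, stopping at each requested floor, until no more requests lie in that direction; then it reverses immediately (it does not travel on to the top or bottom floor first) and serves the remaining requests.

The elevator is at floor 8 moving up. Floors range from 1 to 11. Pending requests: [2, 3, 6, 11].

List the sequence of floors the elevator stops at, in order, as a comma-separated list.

Current: 8, moving UP
Serve above first (ascending): [11]
Then reverse, serve below (descending): [6, 3, 2]

Answer: 11, 6, 3, 2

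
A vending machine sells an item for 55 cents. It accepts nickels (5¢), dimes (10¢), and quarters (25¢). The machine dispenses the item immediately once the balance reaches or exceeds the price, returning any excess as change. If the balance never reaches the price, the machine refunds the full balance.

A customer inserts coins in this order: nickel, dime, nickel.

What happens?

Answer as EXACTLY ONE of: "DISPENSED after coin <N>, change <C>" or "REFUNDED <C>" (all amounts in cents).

Answer: REFUNDED 20

Derivation:
Price: 55¢
Coin 1 (nickel, 5¢): balance = 5¢
Coin 2 (dime, 10¢): balance = 15¢
Coin 3 (nickel, 5¢): balance = 20¢
All coins inserted, balance 20¢ < price 55¢ → REFUND 20¢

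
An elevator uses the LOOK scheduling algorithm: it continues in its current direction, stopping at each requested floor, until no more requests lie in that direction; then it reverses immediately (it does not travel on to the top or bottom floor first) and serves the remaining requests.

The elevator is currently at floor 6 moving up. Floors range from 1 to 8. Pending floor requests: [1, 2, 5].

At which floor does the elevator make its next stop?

Current floor: 6, direction: up
Requests above: []
Requests below: [1, 2, 5]
Moving up but no requests above → reverse; nearest below is max([1, 2, 5]) = 5

Answer: 5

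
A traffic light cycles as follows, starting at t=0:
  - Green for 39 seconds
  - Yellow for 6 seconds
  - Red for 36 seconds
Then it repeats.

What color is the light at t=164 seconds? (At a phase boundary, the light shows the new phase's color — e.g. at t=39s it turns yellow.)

Answer: green

Derivation:
Cycle length = 39 + 6 + 36 = 81s
t = 164, phase_t = 164 mod 81 = 2
2 < 39 (green end) → GREEN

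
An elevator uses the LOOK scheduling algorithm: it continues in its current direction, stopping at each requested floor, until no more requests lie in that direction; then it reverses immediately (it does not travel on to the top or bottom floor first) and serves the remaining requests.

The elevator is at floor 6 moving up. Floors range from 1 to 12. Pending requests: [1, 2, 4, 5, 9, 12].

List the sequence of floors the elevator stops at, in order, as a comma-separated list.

Current: 6, moving UP
Serve above first (ascending): [9, 12]
Then reverse, serve below (descending): [5, 4, 2, 1]

Answer: 9, 12, 5, 4, 2, 1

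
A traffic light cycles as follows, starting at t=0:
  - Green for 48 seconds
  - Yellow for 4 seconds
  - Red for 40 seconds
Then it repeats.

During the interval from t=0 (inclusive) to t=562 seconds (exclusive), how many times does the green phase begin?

Cycle = 48+4+40 = 92s
green phase starts at t = k*92 + 0 for k=0,1,2,...
Need k*92+0 < 562 → k < 6.109
k ∈ {0, ..., 6} → 7 starts

Answer: 7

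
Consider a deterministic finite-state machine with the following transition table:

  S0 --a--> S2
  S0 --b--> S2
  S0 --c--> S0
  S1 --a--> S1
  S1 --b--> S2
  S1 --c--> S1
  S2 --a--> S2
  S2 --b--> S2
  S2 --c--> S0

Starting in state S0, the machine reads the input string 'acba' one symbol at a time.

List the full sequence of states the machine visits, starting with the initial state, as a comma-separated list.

Answer: S0, S2, S0, S2, S2

Derivation:
Start: S0
  read 'a': S0 --a--> S2
  read 'c': S2 --c--> S0
  read 'b': S0 --b--> S2
  read 'a': S2 --a--> S2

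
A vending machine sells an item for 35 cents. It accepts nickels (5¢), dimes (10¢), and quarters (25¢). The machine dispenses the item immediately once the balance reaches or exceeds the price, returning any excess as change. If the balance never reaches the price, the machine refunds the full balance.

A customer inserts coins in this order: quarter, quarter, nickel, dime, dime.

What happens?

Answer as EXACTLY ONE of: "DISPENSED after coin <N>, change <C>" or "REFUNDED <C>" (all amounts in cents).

Answer: DISPENSED after coin 2, change 15

Derivation:
Price: 35¢
Coin 1 (quarter, 25¢): balance = 25¢
Coin 2 (quarter, 25¢): balance = 50¢
  → balance >= price → DISPENSE, change = 50 - 35 = 15¢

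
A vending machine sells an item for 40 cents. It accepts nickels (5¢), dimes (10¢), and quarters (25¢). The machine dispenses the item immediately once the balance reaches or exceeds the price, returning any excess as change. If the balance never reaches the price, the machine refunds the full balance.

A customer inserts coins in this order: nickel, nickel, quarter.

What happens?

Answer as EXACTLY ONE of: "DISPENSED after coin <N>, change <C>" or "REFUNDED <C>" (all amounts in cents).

Price: 40¢
Coin 1 (nickel, 5¢): balance = 5¢
Coin 2 (nickel, 5¢): balance = 10¢
Coin 3 (quarter, 25¢): balance = 35¢
All coins inserted, balance 35¢ < price 40¢ → REFUND 35¢

Answer: REFUNDED 35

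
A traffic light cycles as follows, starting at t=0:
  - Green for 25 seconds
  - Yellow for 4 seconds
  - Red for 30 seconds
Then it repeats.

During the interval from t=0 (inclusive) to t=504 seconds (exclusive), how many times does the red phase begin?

Cycle = 25+4+30 = 59s
red phase starts at t = k*59 + 29 for k=0,1,2,...
Need k*59+29 < 504 → k < 8.051
k ∈ {0, ..., 8} → 9 starts

Answer: 9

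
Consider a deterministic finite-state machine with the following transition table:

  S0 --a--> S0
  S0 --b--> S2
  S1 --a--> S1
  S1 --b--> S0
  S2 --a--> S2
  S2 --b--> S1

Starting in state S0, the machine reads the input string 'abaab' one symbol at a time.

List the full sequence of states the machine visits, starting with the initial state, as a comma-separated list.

Start: S0
  read 'a': S0 --a--> S0
  read 'b': S0 --b--> S2
  read 'a': S2 --a--> S2
  read 'a': S2 --a--> S2
  read 'b': S2 --b--> S1

Answer: S0, S0, S2, S2, S2, S1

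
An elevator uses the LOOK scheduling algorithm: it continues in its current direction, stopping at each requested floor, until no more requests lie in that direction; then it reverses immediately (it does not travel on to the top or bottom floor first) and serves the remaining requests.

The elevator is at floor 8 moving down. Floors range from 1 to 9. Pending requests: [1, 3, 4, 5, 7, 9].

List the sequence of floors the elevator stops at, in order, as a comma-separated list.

Answer: 7, 5, 4, 3, 1, 9

Derivation:
Current: 8, moving DOWN
Serve below first (descending): [7, 5, 4, 3, 1]
Then reverse, serve above (ascending): [9]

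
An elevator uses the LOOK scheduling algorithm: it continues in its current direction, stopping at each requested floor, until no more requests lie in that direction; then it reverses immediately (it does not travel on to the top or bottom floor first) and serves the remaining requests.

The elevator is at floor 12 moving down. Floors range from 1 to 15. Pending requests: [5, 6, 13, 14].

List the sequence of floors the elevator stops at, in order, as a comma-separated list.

Current: 12, moving DOWN
Serve below first (descending): [6, 5]
Then reverse, serve above (ascending): [13, 14]

Answer: 6, 5, 13, 14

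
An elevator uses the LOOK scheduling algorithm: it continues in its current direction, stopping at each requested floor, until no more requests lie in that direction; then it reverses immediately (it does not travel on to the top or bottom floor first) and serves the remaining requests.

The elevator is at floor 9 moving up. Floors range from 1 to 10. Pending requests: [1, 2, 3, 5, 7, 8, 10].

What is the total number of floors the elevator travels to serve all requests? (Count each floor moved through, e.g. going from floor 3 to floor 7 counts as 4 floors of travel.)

Start at floor 9 moving up, LOOK stop order: [10, 8, 7, 5, 3, 2, 1]
  9 → 10: |10-9| = 1, total = 1
  10 → 8: |8-10| = 2, total = 3
  8 → 7: |7-8| = 1, total = 4
  7 → 5: |5-7| = 2, total = 6
  5 → 3: |3-5| = 2, total = 8
  3 → 2: |2-3| = 1, total = 9
  2 → 1: |1-2| = 1, total = 10

Answer: 10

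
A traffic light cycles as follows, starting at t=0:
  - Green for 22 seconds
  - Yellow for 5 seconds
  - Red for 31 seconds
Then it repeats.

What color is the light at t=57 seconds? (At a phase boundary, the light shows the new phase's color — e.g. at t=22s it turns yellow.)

Answer: red

Derivation:
Cycle length = 22 + 5 + 31 = 58s
t = 57, phase_t = 57 mod 58 = 57
57 >= 27 → RED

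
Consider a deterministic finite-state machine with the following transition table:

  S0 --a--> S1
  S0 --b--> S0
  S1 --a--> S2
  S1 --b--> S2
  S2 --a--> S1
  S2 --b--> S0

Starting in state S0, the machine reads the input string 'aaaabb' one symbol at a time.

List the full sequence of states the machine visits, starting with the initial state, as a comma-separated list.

Answer: S0, S1, S2, S1, S2, S0, S0

Derivation:
Start: S0
  read 'a': S0 --a--> S1
  read 'a': S1 --a--> S2
  read 'a': S2 --a--> S1
  read 'a': S1 --a--> S2
  read 'b': S2 --b--> S0
  read 'b': S0 --b--> S0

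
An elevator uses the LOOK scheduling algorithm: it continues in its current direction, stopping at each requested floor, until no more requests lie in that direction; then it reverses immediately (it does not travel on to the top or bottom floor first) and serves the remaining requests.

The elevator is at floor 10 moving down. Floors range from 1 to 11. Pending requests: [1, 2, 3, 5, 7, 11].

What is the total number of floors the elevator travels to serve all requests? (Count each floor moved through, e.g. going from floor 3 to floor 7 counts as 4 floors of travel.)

Start at floor 10 moving down, LOOK stop order: [7, 5, 3, 2, 1, 11]
  10 → 7: |7-10| = 3, total = 3
  7 → 5: |5-7| = 2, total = 5
  5 → 3: |3-5| = 2, total = 7
  3 → 2: |2-3| = 1, total = 8
  2 → 1: |1-2| = 1, total = 9
  1 → 11: |11-1| = 10, total = 19

Answer: 19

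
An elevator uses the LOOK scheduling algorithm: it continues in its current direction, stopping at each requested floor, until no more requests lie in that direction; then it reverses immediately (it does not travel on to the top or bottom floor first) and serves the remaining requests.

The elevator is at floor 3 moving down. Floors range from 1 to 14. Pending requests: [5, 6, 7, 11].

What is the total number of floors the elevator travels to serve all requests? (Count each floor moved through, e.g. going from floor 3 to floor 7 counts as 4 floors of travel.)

Start at floor 3 moving down, LOOK stop order: [5, 6, 7, 11]
  3 → 5: |5-3| = 2, total = 2
  5 → 6: |6-5| = 1, total = 3
  6 → 7: |7-6| = 1, total = 4
  7 → 11: |11-7| = 4, total = 8

Answer: 8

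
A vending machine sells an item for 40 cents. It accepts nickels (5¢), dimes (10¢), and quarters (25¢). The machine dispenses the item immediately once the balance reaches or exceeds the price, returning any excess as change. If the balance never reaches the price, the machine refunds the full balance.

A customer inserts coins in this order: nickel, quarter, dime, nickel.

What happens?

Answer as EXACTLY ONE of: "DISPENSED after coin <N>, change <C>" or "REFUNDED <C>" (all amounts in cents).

Price: 40¢
Coin 1 (nickel, 5¢): balance = 5¢
Coin 2 (quarter, 25¢): balance = 30¢
Coin 3 (dime, 10¢): balance = 40¢
  → balance >= price → DISPENSE, change = 40 - 40 = 0¢

Answer: DISPENSED after coin 3, change 0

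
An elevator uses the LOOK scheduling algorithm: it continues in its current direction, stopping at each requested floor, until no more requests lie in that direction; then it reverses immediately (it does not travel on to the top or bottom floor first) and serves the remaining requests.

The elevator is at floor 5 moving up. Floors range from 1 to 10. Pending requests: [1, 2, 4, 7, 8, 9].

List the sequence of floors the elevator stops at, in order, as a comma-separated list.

Current: 5, moving UP
Serve above first (ascending): [7, 8, 9]
Then reverse, serve below (descending): [4, 2, 1]

Answer: 7, 8, 9, 4, 2, 1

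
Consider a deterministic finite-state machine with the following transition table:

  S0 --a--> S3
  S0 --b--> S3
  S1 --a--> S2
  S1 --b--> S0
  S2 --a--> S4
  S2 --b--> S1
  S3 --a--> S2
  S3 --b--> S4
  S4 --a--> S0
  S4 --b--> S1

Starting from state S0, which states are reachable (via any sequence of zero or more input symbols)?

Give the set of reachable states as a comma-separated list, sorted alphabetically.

BFS from S0:
  visit S0: S0--a-->S3 (new), S0--b-->S3 (seen)
  visit S3: S3--a-->S2 (new), S3--b-->S4 (new)
  visit S2: S2--a-->S4 (seen), S2--b-->S1 (new)
  visit S4: S4--a-->S0 (seen), S4--b-->S1 (seen)
  visit S1: S1--a-->S2 (seen), S1--b-->S0 (seen)

Answer: S0, S1, S2, S3, S4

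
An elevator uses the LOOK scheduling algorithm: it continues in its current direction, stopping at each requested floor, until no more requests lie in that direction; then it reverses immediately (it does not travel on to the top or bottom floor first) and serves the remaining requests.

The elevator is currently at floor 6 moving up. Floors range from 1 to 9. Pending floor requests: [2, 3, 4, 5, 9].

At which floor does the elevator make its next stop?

Answer: 9

Derivation:
Current floor: 6, direction: up
Requests above: [9]
Requests below: [2, 3, 4, 5]
Moving up and requests lie above → nearest above is min([9]) = 9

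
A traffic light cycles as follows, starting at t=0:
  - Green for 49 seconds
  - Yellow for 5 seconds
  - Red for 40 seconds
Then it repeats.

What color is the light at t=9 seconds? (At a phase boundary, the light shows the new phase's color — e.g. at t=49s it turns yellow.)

Cycle length = 49 + 5 + 40 = 94s
t = 9, phase_t = 9 mod 94 = 9
9 < 49 (green end) → GREEN

Answer: green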